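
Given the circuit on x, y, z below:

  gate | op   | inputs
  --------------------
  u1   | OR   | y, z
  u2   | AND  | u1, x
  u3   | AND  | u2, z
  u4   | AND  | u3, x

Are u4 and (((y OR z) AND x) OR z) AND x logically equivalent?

No

u1 = y OR z
u2 = u1 AND x = (y OR z) AND x
u3 = u2 AND z = ((y OR z) AND x) AND z
u4 = u3 AND x = (((y OR z) AND x) AND z) AND x
At x=1, y=1, z=0: circuit gives 0, formula gives 1.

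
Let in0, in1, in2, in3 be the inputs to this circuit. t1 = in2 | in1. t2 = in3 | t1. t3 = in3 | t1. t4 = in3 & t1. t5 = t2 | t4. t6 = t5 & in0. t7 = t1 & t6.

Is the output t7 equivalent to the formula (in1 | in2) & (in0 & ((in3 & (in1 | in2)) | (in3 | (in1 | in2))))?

t1 = in2 | in1
t2 = in3 | t1 = in3 | (in2 | in1)
t4 = in3 & t1 = in3 & (in2 | in1)
t5 = t2 | t4 = (in3 | (in2 | in1)) | (in3 & (in2 | in1))
t6 = t5 & in0 = ((in3 | (in2 | in1)) | (in3 & (in2 | in1))) & in0
t7 = t1 & t6 = (in2 | in1) & (((in3 | (in2 | in1)) | (in3 & (in2 | in1))) & in0)
At in0=0, in1=0, in2=0, in3=0: circuit gives 0, formula gives 0.
At in0=1, in1=0, in2=1, in3=0: circuit gives 1, formula gives 1.
Agrees on all 16 inputs.

Yes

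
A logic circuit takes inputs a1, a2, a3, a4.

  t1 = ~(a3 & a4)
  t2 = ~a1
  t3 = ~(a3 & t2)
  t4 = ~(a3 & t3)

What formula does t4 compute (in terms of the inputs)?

~(a3 & (~(a3 & ~a1)))

t2 = ~a1
t3 = ~(a3 & t2) = ~(a3 & ~a1)
t4 = ~(a3 & t3) = ~(a3 & (~(a3 & ~a1)))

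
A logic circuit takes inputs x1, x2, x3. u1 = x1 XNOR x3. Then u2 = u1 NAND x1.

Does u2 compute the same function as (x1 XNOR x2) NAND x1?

u1 = x1 XNOR x3
u2 = u1 NAND x1 = (x1 XNOR x3) NAND x1
At x1=1, x2=0, x3=1: circuit gives 0, formula gives 1.

No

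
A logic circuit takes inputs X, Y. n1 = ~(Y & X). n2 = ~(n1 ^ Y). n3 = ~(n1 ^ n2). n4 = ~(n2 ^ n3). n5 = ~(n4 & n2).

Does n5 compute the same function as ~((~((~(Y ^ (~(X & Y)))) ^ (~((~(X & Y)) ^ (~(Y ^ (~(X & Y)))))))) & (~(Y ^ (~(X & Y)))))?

Yes

n1 = ~(Y & X)
n2 = ~(n1 ^ Y) = ~((~(Y & X)) ^ Y)
n3 = ~(n1 ^ n2) = ~((~(Y & X)) ^ (~((~(Y & X)) ^ Y)))
n4 = ~(n2 ^ n3) = ~((~((~(Y & X)) ^ Y)) ^ (~((~(Y & X)) ^ (~((~(Y & X)) ^ Y)))))
n5 = ~(n4 & n2) = ~((~((~((~(Y & X)) ^ Y)) ^ (~((~(Y & X)) ^ (~((~(Y & X)) ^ Y)))))) & (~((~(Y & X)) ^ Y)))
At X=0, Y=1: circuit gives 0, formula gives 0.
At X=0, Y=0: circuit gives 1, formula gives 1.
Agrees on all 4 inputs.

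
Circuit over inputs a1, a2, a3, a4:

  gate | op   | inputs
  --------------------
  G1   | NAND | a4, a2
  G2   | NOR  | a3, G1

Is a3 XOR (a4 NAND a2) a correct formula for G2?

No

G1 = a4 NAND a2
G2 = a3 NOR G1 = a3 NOR (a4 NAND a2)
At a1=0, a2=0, a3=0, a4=0: circuit gives 0, formula gives 1.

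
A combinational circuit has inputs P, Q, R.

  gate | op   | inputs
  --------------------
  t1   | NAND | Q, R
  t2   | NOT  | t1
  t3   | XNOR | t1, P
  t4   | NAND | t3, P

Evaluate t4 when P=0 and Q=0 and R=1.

t1 = 0 NAND 1 = 1
t3 = 1 XNOR 0 = 0
t4 = 0 NAND 0 = 1

1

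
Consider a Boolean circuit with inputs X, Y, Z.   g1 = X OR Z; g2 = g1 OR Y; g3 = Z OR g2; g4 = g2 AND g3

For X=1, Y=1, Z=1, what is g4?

g1 = 1 OR 1 = 1
g2 = 1 OR 1 = 1
g3 = 1 OR 1 = 1
g4 = 1 AND 1 = 1

1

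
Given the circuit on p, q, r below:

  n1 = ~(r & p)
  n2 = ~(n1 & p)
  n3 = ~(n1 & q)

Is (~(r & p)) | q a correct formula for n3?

No

n1 = ~(r & p)
n3 = ~(n1 & q) = ~((~(r & p)) & q)
At p=0, q=1, r=0: circuit gives 0, formula gives 1.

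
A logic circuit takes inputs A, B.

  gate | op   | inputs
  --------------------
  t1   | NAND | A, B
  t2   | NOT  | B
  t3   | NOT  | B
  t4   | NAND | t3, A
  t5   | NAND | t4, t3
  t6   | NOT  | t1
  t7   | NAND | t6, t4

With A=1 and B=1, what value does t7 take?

t1 = 1 NAND 1 = 0
t3 = NOT 1 = 0
t4 = 0 NAND 1 = 1
t6 = NOT 0 = 1
t7 = 1 NAND 1 = 0

0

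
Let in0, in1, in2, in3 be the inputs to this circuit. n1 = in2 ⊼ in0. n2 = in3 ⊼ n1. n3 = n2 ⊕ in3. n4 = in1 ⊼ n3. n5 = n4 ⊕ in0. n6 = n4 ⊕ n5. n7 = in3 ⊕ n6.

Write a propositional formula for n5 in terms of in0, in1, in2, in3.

n1 = in2 ⊼ in0
n2 = in3 ⊼ n1 = in3 ⊼ (in2 ⊼ in0)
n3 = n2 ⊕ in3 = (in3 ⊼ (in2 ⊼ in0)) ⊕ in3
n4 = in1 ⊼ n3 = in1 ⊼ ((in3 ⊼ (in2 ⊼ in0)) ⊕ in3)
n5 = n4 ⊕ in0 = (in1 ⊼ ((in3 ⊼ (in2 ⊼ in0)) ⊕ in3)) ⊕ in0

(in1 ⊼ ((in3 ⊼ (in2 ⊼ in0)) ⊕ in3)) ⊕ in0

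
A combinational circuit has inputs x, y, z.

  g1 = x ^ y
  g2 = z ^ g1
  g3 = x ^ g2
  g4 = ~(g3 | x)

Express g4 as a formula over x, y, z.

g1 = x ^ y
g2 = z ^ g1 = z ^ (x ^ y)
g3 = x ^ g2 = x ^ (z ^ (x ^ y))
g4 = ~(g3 | x) = ~((x ^ (z ^ (x ^ y))) | x)

~((x ^ (z ^ (x ^ y))) | x)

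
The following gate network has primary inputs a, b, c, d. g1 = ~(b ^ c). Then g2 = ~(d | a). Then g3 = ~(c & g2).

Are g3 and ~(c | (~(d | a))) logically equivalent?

g2 = ~(d | a)
g3 = ~(c & g2) = ~(c & (~(d | a)))
At a=0, b=0, c=0, d=0: circuit gives 1, formula gives 0.

No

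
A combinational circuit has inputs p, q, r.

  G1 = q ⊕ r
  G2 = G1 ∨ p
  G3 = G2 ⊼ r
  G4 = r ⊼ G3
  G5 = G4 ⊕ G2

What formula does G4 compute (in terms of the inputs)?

r ⊼ (((q ⊕ r) ∨ p) ⊼ r)

G1 = q ⊕ r
G2 = G1 ∨ p = (q ⊕ r) ∨ p
G3 = G2 ⊼ r = ((q ⊕ r) ∨ p) ⊼ r
G4 = r ⊼ G3 = r ⊼ (((q ⊕ r) ∨ p) ⊼ r)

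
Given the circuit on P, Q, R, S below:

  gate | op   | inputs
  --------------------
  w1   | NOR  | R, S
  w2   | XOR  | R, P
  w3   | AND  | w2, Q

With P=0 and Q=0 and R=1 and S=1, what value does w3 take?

0

w2 = 1 XOR 0 = 1
w3 = 1 AND 0 = 0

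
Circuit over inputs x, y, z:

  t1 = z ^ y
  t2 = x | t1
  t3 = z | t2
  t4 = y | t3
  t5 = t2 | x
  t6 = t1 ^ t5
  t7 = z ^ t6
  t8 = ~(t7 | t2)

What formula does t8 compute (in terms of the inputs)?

~((z ^ ((z ^ y) ^ ((x | (z ^ y)) | x))) | (x | (z ^ y)))

t1 = z ^ y
t2 = x | t1 = x | (z ^ y)
t5 = t2 | x = (x | (z ^ y)) | x
t6 = t1 ^ t5 = (z ^ y) ^ ((x | (z ^ y)) | x)
t7 = z ^ t6 = z ^ ((z ^ y) ^ ((x | (z ^ y)) | x))
t8 = ~(t7 | t2) = ~((z ^ ((z ^ y) ^ ((x | (z ^ y)) | x))) | (x | (z ^ y)))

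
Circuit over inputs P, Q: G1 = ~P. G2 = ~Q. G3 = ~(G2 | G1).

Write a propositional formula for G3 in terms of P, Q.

~(~Q | ~P)

G1 = ~P
G2 = ~Q
G3 = ~(G2 | G1) = ~(~Q | ~P)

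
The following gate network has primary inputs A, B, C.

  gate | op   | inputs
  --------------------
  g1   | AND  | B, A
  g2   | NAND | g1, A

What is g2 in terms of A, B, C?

g1 = B AND A
g2 = g1 NAND A = (B AND A) NAND A

(B AND A) NAND A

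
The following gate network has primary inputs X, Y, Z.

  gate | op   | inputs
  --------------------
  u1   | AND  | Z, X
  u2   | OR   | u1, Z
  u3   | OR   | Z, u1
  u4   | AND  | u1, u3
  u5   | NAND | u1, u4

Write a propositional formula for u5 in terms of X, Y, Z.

(Z AND X) NAND ((Z AND X) AND (Z OR (Z AND X)))

u1 = Z AND X
u3 = Z OR u1 = Z OR (Z AND X)
u4 = u1 AND u3 = (Z AND X) AND (Z OR (Z AND X))
u5 = u1 NAND u4 = (Z AND X) NAND ((Z AND X) AND (Z OR (Z AND X)))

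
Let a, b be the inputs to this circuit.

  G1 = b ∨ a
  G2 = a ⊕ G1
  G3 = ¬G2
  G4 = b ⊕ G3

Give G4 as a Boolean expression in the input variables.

G1 = b ∨ a
G2 = a ⊕ G1 = a ⊕ (b ∨ a)
G3 = ¬G2 = ¬(a ⊕ (b ∨ a))
G4 = b ⊕ G3 = b ⊕ ¬(a ⊕ (b ∨ a))

b ⊕ ¬(a ⊕ (b ∨ a))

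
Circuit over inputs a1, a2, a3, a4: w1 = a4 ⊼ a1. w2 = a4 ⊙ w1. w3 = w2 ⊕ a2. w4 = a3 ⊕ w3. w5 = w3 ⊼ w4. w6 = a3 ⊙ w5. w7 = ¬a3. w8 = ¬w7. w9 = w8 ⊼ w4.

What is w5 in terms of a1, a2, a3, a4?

w1 = a4 ⊼ a1
w2 = a4 ⊙ w1 = a4 ⊙ (a4 ⊼ a1)
w3 = w2 ⊕ a2 = (a4 ⊙ (a4 ⊼ a1)) ⊕ a2
w4 = a3 ⊕ w3 = a3 ⊕ ((a4 ⊙ (a4 ⊼ a1)) ⊕ a2)
w5 = w3 ⊼ w4 = ((a4 ⊙ (a4 ⊼ a1)) ⊕ a2) ⊼ (a3 ⊕ ((a4 ⊙ (a4 ⊼ a1)) ⊕ a2))

((a4 ⊙ (a4 ⊼ a1)) ⊕ a2) ⊼ (a3 ⊕ ((a4 ⊙ (a4 ⊼ a1)) ⊕ a2))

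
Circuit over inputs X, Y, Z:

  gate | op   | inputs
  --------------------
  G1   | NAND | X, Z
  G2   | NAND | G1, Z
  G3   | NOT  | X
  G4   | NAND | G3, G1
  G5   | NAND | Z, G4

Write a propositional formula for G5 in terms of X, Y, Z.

Z NAND (NOT X NAND (X NAND Z))

G1 = X NAND Z
G3 = NOT X
G4 = G3 NAND G1 = NOT X NAND (X NAND Z)
G5 = Z NAND G4 = Z NAND (NOT X NAND (X NAND Z))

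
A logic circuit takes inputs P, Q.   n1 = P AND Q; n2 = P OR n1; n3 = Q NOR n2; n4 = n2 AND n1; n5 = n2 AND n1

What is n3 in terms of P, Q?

Q NOR (P OR (P AND Q))

n1 = P AND Q
n2 = P OR n1 = P OR (P AND Q)
n3 = Q NOR n2 = Q NOR (P OR (P AND Q))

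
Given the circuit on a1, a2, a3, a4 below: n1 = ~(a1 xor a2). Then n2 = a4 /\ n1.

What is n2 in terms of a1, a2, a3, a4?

n1 = ~(a1 xor a2)
n2 = a4 /\ n1 = a4 /\ (~(a1 xor a2))

a4 /\ (~(a1 xor a2))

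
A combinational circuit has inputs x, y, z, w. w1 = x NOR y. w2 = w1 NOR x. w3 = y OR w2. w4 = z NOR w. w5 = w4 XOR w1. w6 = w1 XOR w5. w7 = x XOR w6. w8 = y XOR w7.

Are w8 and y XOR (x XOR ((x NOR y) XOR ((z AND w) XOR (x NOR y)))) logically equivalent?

No

w1 = x NOR y
w4 = z NOR w
w5 = w4 XOR w1 = (z NOR w) XOR (x NOR y)
w6 = w1 XOR w5 = (x NOR y) XOR ((z NOR w) XOR (x NOR y))
w7 = x XOR w6 = x XOR ((x NOR y) XOR ((z NOR w) XOR (x NOR y)))
w8 = y XOR w7 = y XOR (x XOR ((x NOR y) XOR ((z NOR w) XOR (x NOR y))))
At x=0, y=0, z=0, w=0: circuit gives 1, formula gives 0.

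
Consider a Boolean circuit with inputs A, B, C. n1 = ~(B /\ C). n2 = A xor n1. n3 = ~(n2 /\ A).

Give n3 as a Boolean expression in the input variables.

n1 = ~(B /\ C)
n2 = A xor n1 = A xor (~(B /\ C))
n3 = ~(n2 /\ A) = ~((A xor (~(B /\ C))) /\ A)

~((A xor (~(B /\ C))) /\ A)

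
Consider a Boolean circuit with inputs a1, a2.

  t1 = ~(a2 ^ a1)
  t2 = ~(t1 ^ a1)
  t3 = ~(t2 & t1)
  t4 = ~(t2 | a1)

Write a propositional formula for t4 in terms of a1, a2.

t1 = ~(a2 ^ a1)
t2 = ~(t1 ^ a1) = ~((~(a2 ^ a1)) ^ a1)
t4 = ~(t2 | a1) = ~((~((~(a2 ^ a1)) ^ a1)) | a1)

~((~((~(a2 ^ a1)) ^ a1)) | a1)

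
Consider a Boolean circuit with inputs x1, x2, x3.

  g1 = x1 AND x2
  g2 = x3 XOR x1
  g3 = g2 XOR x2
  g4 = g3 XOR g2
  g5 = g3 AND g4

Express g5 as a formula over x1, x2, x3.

g2 = x3 XOR x1
g3 = g2 XOR x2 = (x3 XOR x1) XOR x2
g4 = g3 XOR g2 = ((x3 XOR x1) XOR x2) XOR (x3 XOR x1)
g5 = g3 AND g4 = ((x3 XOR x1) XOR x2) AND (((x3 XOR x1) XOR x2) XOR (x3 XOR x1))

((x3 XOR x1) XOR x2) AND (((x3 XOR x1) XOR x2) XOR (x3 XOR x1))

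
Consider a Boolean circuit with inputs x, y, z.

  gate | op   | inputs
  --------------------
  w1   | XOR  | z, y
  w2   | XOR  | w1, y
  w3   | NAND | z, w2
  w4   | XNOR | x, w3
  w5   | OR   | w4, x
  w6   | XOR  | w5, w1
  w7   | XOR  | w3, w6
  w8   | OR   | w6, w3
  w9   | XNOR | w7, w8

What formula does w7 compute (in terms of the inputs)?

(z NAND ((z XOR y) XOR y)) XOR (((x XNOR (z NAND ((z XOR y) XOR y))) OR x) XOR (z XOR y))

w1 = z XOR y
w2 = w1 XOR y = (z XOR y) XOR y
w3 = z NAND w2 = z NAND ((z XOR y) XOR y)
w4 = x XNOR w3 = x XNOR (z NAND ((z XOR y) XOR y))
w5 = w4 OR x = (x XNOR (z NAND ((z XOR y) XOR y))) OR x
w6 = w5 XOR w1 = ((x XNOR (z NAND ((z XOR y) XOR y))) OR x) XOR (z XOR y)
w7 = w3 XOR w6 = (z NAND ((z XOR y) XOR y)) XOR (((x XNOR (z NAND ((z XOR y) XOR y))) OR x) XOR (z XOR y))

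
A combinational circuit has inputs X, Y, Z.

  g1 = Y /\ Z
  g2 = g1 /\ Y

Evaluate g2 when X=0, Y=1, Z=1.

g1 = 1 /\ 1 = 1
g2 = 1 /\ 1 = 1

1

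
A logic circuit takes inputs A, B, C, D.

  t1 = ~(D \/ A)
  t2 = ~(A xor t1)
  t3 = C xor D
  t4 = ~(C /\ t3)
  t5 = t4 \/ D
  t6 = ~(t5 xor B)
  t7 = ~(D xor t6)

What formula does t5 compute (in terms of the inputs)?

t3 = C xor D
t4 = ~(C /\ t3) = ~(C /\ (C xor D))
t5 = t4 \/ D = (~(C /\ (C xor D))) \/ D

(~(C /\ (C xor D))) \/ D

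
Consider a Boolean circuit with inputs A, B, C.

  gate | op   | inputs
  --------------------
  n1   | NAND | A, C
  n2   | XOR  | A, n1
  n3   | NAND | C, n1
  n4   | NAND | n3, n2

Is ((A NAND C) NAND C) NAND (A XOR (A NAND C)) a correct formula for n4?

n1 = A NAND C
n2 = A XOR n1 = A XOR (A NAND C)
n3 = C NAND n1 = C NAND (A NAND C)
n4 = n3 NAND n2 = (C NAND (A NAND C)) NAND (A XOR (A NAND C))
At A=0, B=0, C=0: circuit gives 0, formula gives 0.
At A=0, B=0, C=1: circuit gives 1, formula gives 1.
Agrees on all 8 inputs.

Yes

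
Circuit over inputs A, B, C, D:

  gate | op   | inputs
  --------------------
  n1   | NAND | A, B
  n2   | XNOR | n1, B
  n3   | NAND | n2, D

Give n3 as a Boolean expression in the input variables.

((A NAND B) XNOR B) NAND D

n1 = A NAND B
n2 = n1 XNOR B = (A NAND B) XNOR B
n3 = n2 NAND D = ((A NAND B) XNOR B) NAND D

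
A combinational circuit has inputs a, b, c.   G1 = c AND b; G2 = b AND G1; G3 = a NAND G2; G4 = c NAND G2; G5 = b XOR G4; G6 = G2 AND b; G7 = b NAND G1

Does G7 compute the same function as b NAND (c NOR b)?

G1 = c AND b
G7 = b NAND G1 = b NAND (c AND b)
At a=0, b=1, c=1: circuit gives 0, formula gives 1.

No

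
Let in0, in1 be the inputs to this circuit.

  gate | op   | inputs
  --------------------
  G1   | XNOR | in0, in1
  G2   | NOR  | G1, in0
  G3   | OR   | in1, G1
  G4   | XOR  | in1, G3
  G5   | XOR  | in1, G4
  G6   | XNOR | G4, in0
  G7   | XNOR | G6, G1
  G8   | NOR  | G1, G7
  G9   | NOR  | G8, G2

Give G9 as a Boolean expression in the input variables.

((in0 XNOR in1) NOR (((in1 XOR (in1 OR (in0 XNOR in1))) XNOR in0) XNOR (in0 XNOR in1))) NOR ((in0 XNOR in1) NOR in0)

G1 = in0 XNOR in1
G2 = G1 NOR in0 = (in0 XNOR in1) NOR in0
G3 = in1 OR G1 = in1 OR (in0 XNOR in1)
G4 = in1 XOR G3 = in1 XOR (in1 OR (in0 XNOR in1))
G6 = G4 XNOR in0 = (in1 XOR (in1 OR (in0 XNOR in1))) XNOR in0
G7 = G6 XNOR G1 = ((in1 XOR (in1 OR (in0 XNOR in1))) XNOR in0) XNOR (in0 XNOR in1)
G8 = G1 NOR G7 = (in0 XNOR in1) NOR (((in1 XOR (in1 OR (in0 XNOR in1))) XNOR in0) XNOR (in0 XNOR in1))
G9 = G8 NOR G2 = ((in0 XNOR in1) NOR (((in1 XOR (in1 OR (in0 XNOR in1))) XNOR in0) XNOR (in0 XNOR in1))) NOR ((in0 XNOR in1) NOR in0)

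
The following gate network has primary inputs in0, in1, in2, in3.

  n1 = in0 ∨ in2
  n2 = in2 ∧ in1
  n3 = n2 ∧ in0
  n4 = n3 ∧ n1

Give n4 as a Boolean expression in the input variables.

n1 = in0 ∨ in2
n2 = in2 ∧ in1
n3 = n2 ∧ in0 = (in2 ∧ in1) ∧ in0
n4 = n3 ∧ n1 = ((in2 ∧ in1) ∧ in0) ∧ (in0 ∨ in2)

((in2 ∧ in1) ∧ in0) ∧ (in0 ∨ in2)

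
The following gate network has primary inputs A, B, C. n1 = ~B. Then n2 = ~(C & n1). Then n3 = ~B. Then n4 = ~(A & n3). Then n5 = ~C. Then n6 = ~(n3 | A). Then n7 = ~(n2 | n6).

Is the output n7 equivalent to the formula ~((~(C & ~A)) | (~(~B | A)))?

No

n1 = ~B
n2 = ~(C & n1) = ~(C & ~B)
n3 = ~B
n6 = ~(n3 | A) = ~(~B | A)
n7 = ~(n2 | n6) = ~((~(C & ~B)) | (~(~B | A)))
At A=1, B=0, C=1: circuit gives 1, formula gives 0.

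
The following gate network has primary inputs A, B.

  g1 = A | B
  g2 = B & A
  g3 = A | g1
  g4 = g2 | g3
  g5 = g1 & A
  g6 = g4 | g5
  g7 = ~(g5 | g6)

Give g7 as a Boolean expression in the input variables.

~(((A | B) & A) | (((B & A) | (A | (A | B))) | ((A | B) & A)))

g1 = A | B
g2 = B & A
g3 = A | g1 = A | (A | B)
g4 = g2 | g3 = (B & A) | (A | (A | B))
g5 = g1 & A = (A | B) & A
g6 = g4 | g5 = ((B & A) | (A | (A | B))) | ((A | B) & A)
g7 = ~(g5 | g6) = ~(((A | B) & A) | (((B & A) | (A | (A | B))) | ((A | B) & A)))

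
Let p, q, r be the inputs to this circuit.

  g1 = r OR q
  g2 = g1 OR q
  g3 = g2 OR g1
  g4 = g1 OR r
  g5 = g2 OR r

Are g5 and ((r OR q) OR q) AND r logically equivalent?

g1 = r OR q
g2 = g1 OR q = (r OR q) OR q
g5 = g2 OR r = ((r OR q) OR q) OR r
At p=0, q=1, r=0: circuit gives 1, formula gives 0.

No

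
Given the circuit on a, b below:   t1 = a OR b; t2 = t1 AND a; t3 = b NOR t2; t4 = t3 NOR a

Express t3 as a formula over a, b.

t1 = a OR b
t2 = t1 AND a = (a OR b) AND a
t3 = b NOR t2 = b NOR ((a OR b) AND a)

b NOR ((a OR b) AND a)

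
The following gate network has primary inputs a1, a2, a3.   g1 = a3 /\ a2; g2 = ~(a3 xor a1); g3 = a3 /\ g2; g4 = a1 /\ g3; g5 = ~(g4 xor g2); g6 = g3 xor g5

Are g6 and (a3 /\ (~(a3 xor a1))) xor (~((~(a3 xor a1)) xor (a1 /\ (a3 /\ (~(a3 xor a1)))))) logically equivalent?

g2 = ~(a3 xor a1)
g3 = a3 /\ g2 = a3 /\ (~(a3 xor a1))
g4 = a1 /\ g3 = a1 /\ (a3 /\ (~(a3 xor a1)))
g5 = ~(g4 xor g2) = ~((a1 /\ (a3 /\ (~(a3 xor a1)))) xor (~(a3 xor a1)))
g6 = g3 xor g5 = (a3 /\ (~(a3 xor a1))) xor (~((a1 /\ (a3 /\ (~(a3 xor a1)))) xor (~(a3 xor a1))))
At a1=0, a2=0, a3=0: circuit gives 0, formula gives 0.
At a1=0, a2=0, a3=1: circuit gives 1, formula gives 1.
Agrees on all 8 inputs.

Yes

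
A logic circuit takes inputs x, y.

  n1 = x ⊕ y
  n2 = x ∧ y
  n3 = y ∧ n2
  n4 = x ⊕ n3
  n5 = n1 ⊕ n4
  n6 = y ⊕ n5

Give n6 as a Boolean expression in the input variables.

n1 = x ⊕ y
n2 = x ∧ y
n3 = y ∧ n2 = y ∧ (x ∧ y)
n4 = x ⊕ n3 = x ⊕ (y ∧ (x ∧ y))
n5 = n1 ⊕ n4 = (x ⊕ y) ⊕ (x ⊕ (y ∧ (x ∧ y)))
n6 = y ⊕ n5 = y ⊕ ((x ⊕ y) ⊕ (x ⊕ (y ∧ (x ∧ y))))

y ⊕ ((x ⊕ y) ⊕ (x ⊕ (y ∧ (x ∧ y))))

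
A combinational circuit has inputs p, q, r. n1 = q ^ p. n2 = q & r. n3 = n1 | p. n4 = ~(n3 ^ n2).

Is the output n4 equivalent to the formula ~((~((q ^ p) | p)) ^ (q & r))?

n1 = q ^ p
n2 = q & r
n3 = n1 | p = (q ^ p) | p
n4 = ~(n3 ^ n2) = ~(((q ^ p) | p) ^ (q & r))
At p=0, q=0, r=0: circuit gives 1, formula gives 0.

No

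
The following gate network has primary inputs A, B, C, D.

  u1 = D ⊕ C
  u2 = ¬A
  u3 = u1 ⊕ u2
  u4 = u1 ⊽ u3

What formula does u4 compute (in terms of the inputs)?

u1 = D ⊕ C
u2 = ¬A
u3 = u1 ⊕ u2 = (D ⊕ C) ⊕ ¬A
u4 = u1 ⊽ u3 = (D ⊕ C) ⊽ ((D ⊕ C) ⊕ ¬A)

(D ⊕ C) ⊽ ((D ⊕ C) ⊕ ¬A)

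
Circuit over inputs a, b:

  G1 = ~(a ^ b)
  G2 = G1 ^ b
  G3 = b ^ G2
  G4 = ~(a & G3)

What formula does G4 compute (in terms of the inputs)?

~(a & (b ^ ((~(a ^ b)) ^ b)))

G1 = ~(a ^ b)
G2 = G1 ^ b = (~(a ^ b)) ^ b
G3 = b ^ G2 = b ^ ((~(a ^ b)) ^ b)
G4 = ~(a & G3) = ~(a & (b ^ ((~(a ^ b)) ^ b)))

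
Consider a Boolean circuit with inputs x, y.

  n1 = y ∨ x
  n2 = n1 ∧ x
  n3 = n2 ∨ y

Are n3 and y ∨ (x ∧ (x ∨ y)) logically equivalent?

n1 = y ∨ x
n2 = n1 ∧ x = (y ∨ x) ∧ x
n3 = n2 ∨ y = ((y ∨ x) ∧ x) ∨ y
At x=0, y=0: circuit gives 0, formula gives 0.
At x=0, y=1: circuit gives 1, formula gives 1.
Agrees on all 4 inputs.

Yes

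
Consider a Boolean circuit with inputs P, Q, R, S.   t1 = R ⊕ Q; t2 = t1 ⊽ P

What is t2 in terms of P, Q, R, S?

(R ⊕ Q) ⊽ P

t1 = R ⊕ Q
t2 = t1 ⊽ P = (R ⊕ Q) ⊽ P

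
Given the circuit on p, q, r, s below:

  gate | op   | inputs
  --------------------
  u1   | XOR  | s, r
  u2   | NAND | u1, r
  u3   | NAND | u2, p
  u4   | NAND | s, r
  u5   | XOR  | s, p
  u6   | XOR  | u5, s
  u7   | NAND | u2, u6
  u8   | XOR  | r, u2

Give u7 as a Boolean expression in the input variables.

((s XOR r) NAND r) NAND ((s XOR p) XOR s)

u1 = s XOR r
u2 = u1 NAND r = (s XOR r) NAND r
u5 = s XOR p
u6 = u5 XOR s = (s XOR p) XOR s
u7 = u2 NAND u6 = ((s XOR r) NAND r) NAND ((s XOR p) XOR s)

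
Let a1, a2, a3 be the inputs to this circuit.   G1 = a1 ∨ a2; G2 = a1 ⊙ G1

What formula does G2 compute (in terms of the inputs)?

a1 ⊙ (a1 ∨ a2)

G1 = a1 ∨ a2
G2 = a1 ⊙ G1 = a1 ⊙ (a1 ∨ a2)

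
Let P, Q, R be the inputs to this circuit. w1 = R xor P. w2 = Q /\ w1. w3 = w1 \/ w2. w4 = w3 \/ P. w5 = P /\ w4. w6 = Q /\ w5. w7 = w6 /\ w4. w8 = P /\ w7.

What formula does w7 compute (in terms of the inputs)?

(Q /\ (P /\ (((R xor P) \/ (Q /\ (R xor P))) \/ P))) /\ (((R xor P) \/ (Q /\ (R xor P))) \/ P)

w1 = R xor P
w2 = Q /\ w1 = Q /\ (R xor P)
w3 = w1 \/ w2 = (R xor P) \/ (Q /\ (R xor P))
w4 = w3 \/ P = ((R xor P) \/ (Q /\ (R xor P))) \/ P
w5 = P /\ w4 = P /\ (((R xor P) \/ (Q /\ (R xor P))) \/ P)
w6 = Q /\ w5 = Q /\ (P /\ (((R xor P) \/ (Q /\ (R xor P))) \/ P))
w7 = w6 /\ w4 = (Q /\ (P /\ (((R xor P) \/ (Q /\ (R xor P))) \/ P))) /\ (((R xor P) \/ (Q /\ (R xor P))) \/ P)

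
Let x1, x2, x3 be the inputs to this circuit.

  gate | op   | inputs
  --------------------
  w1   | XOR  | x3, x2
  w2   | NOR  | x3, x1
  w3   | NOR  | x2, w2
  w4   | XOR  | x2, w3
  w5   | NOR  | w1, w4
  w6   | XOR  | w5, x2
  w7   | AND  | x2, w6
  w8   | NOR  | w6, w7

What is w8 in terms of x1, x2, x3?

w1 = x3 XOR x2
w2 = x3 NOR x1
w3 = x2 NOR w2 = x2 NOR (x3 NOR x1)
w4 = x2 XOR w3 = x2 XOR (x2 NOR (x3 NOR x1))
w5 = w1 NOR w4 = (x3 XOR x2) NOR (x2 XOR (x2 NOR (x3 NOR x1)))
w6 = w5 XOR x2 = ((x3 XOR x2) NOR (x2 XOR (x2 NOR (x3 NOR x1)))) XOR x2
w7 = x2 AND w6 = x2 AND (((x3 XOR x2) NOR (x2 XOR (x2 NOR (x3 NOR x1)))) XOR x2)
w8 = w6 NOR w7 = (((x3 XOR x2) NOR (x2 XOR (x2 NOR (x3 NOR x1)))) XOR x2) NOR (x2 AND (((x3 XOR x2) NOR (x2 XOR (x2 NOR (x3 NOR x1)))) XOR x2))

(((x3 XOR x2) NOR (x2 XOR (x2 NOR (x3 NOR x1)))) XOR x2) NOR (x2 AND (((x3 XOR x2) NOR (x2 XOR (x2 NOR (x3 NOR x1)))) XOR x2))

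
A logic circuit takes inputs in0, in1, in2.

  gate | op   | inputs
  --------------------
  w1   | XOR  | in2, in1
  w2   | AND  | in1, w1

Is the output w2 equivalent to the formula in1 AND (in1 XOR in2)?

w1 = in2 XOR in1
w2 = in1 AND w1 = in1 AND (in2 XOR in1)
At in0=0, in1=0, in2=0: circuit gives 0, formula gives 0.
At in0=0, in1=1, in2=0: circuit gives 1, formula gives 1.
Agrees on all 8 inputs.

Yes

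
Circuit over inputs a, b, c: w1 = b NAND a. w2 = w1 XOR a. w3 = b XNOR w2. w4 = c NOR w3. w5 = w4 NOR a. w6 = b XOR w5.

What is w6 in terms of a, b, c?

b XOR ((c NOR (b XNOR ((b NAND a) XOR a))) NOR a)

w1 = b NAND a
w2 = w1 XOR a = (b NAND a) XOR a
w3 = b XNOR w2 = b XNOR ((b NAND a) XOR a)
w4 = c NOR w3 = c NOR (b XNOR ((b NAND a) XOR a))
w5 = w4 NOR a = (c NOR (b XNOR ((b NAND a) XOR a))) NOR a
w6 = b XOR w5 = b XOR ((c NOR (b XNOR ((b NAND a) XOR a))) NOR a)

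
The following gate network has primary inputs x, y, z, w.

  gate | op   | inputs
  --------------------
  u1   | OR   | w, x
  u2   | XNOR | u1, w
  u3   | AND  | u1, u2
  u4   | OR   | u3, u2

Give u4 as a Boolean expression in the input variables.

u1 = w OR x
u2 = u1 XNOR w = (w OR x) XNOR w
u3 = u1 AND u2 = (w OR x) AND ((w OR x) XNOR w)
u4 = u3 OR u2 = ((w OR x) AND ((w OR x) XNOR w)) OR ((w OR x) XNOR w)

((w OR x) AND ((w OR x) XNOR w)) OR ((w OR x) XNOR w)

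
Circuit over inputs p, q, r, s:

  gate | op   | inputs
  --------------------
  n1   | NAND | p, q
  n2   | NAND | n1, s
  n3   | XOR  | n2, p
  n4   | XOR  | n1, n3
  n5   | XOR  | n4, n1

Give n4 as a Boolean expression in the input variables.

(p NAND q) XOR (((p NAND q) NAND s) XOR p)

n1 = p NAND q
n2 = n1 NAND s = (p NAND q) NAND s
n3 = n2 XOR p = ((p NAND q) NAND s) XOR p
n4 = n1 XOR n3 = (p NAND q) XOR (((p NAND q) NAND s) XOR p)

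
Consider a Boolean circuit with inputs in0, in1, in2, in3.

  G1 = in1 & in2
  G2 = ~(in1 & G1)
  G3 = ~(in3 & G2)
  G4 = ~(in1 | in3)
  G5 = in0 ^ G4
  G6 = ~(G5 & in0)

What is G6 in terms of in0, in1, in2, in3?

~((in0 ^ (~(in1 | in3))) & in0)

G4 = ~(in1 | in3)
G5 = in0 ^ G4 = in0 ^ (~(in1 | in3))
G6 = ~(G5 & in0) = ~((in0 ^ (~(in1 | in3))) & in0)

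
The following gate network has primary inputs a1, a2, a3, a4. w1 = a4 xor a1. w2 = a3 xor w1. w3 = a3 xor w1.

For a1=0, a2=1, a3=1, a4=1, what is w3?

w1 = 1 xor 0 = 1
w3 = 1 xor 1 = 0

0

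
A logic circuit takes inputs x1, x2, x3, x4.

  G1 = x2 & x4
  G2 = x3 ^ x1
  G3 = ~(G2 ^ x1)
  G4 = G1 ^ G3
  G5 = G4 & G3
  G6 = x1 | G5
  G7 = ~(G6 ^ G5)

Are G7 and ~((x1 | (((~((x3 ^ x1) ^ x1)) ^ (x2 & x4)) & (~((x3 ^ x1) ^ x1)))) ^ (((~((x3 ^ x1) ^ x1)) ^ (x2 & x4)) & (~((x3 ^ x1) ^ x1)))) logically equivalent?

G1 = x2 & x4
G2 = x3 ^ x1
G3 = ~(G2 ^ x1) = ~((x3 ^ x1) ^ x1)
G4 = G1 ^ G3 = (x2 & x4) ^ (~((x3 ^ x1) ^ x1))
G5 = G4 & G3 = ((x2 & x4) ^ (~((x3 ^ x1) ^ x1))) & (~((x3 ^ x1) ^ x1))
G6 = x1 | G5 = x1 | (((x2 & x4) ^ (~((x3 ^ x1) ^ x1))) & (~((x3 ^ x1) ^ x1)))
G7 = ~(G6 ^ G5) = ~((x1 | (((x2 & x4) ^ (~((x3 ^ x1) ^ x1))) & (~((x3 ^ x1) ^ x1)))) ^ (((x2 & x4) ^ (~((x3 ^ x1) ^ x1))) & (~((x3 ^ x1) ^ x1))))
At x1=1, x2=0, x3=1, x4=0: circuit gives 0, formula gives 0.
At x1=0, x2=0, x3=0, x4=0: circuit gives 1, formula gives 1.
Agrees on all 16 inputs.

Yes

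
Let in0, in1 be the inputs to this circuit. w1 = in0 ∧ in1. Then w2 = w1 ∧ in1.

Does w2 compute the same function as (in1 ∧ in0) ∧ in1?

w1 = in0 ∧ in1
w2 = w1 ∧ in1 = (in0 ∧ in1) ∧ in1
At in0=0, in1=0: circuit gives 0, formula gives 0.
At in0=1, in1=1: circuit gives 1, formula gives 1.
Agrees on all 4 inputs.

Yes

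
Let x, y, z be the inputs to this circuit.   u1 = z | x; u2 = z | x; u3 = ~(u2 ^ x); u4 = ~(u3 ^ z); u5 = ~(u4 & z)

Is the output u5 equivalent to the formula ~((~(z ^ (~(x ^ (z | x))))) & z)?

Yes

u2 = z | x
u3 = ~(u2 ^ x) = ~((z | x) ^ x)
u4 = ~(u3 ^ z) = ~((~((z | x) ^ x)) ^ z)
u5 = ~(u4 & z) = ~((~((~((z | x) ^ x)) ^ z)) & z)
At x=1, y=0, z=1: circuit gives 0, formula gives 0.
At x=0, y=0, z=0: circuit gives 1, formula gives 1.
Agrees on all 8 inputs.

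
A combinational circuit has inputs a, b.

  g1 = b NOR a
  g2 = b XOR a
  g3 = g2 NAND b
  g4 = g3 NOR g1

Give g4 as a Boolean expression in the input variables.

((b XOR a) NAND b) NOR (b NOR a)

g1 = b NOR a
g2 = b XOR a
g3 = g2 NAND b = (b XOR a) NAND b
g4 = g3 NOR g1 = ((b XOR a) NAND b) NOR (b NOR a)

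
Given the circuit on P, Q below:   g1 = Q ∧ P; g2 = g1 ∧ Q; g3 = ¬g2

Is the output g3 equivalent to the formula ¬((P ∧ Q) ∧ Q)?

Yes

g1 = Q ∧ P
g2 = g1 ∧ Q = (Q ∧ P) ∧ Q
g3 = ¬g2 = ¬((Q ∧ P) ∧ Q)
At P=1, Q=1: circuit gives 0, formula gives 0.
At P=0, Q=0: circuit gives 1, formula gives 1.
Agrees on all 4 inputs.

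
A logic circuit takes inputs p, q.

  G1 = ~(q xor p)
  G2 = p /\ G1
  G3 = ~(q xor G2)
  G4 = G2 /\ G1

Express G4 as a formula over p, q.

G1 = ~(q xor p)
G2 = p /\ G1 = p /\ (~(q xor p))
G4 = G2 /\ G1 = (p /\ (~(q xor p))) /\ (~(q xor p))

(p /\ (~(q xor p))) /\ (~(q xor p))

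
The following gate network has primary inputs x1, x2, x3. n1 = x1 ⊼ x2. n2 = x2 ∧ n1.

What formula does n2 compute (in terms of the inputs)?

n1 = x1 ⊼ x2
n2 = x2 ∧ n1 = x2 ∧ (x1 ⊼ x2)

x2 ∧ (x1 ⊼ x2)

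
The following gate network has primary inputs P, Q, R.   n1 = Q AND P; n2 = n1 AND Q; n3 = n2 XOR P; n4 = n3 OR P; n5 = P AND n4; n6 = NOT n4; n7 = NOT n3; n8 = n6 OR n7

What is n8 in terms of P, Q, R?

n1 = Q AND P
n2 = n1 AND Q = (Q AND P) AND Q
n3 = n2 XOR P = ((Q AND P) AND Q) XOR P
n4 = n3 OR P = (((Q AND P) AND Q) XOR P) OR P
n6 = NOT n4 = NOT ((((Q AND P) AND Q) XOR P) OR P)
n7 = NOT n3 = NOT (((Q AND P) AND Q) XOR P)
n8 = n6 OR n7 = NOT ((((Q AND P) AND Q) XOR P) OR P) OR NOT (((Q AND P) AND Q) XOR P)

NOT ((((Q AND P) AND Q) XOR P) OR P) OR NOT (((Q AND P) AND Q) XOR P)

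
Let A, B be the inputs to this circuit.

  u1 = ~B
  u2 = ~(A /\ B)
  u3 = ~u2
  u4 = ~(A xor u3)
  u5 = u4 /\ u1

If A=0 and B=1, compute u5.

0

u1 = ~1 = 0
u2 = ~(0 /\ 1) = 1
u3 = ~1 = 0
u4 = ~(0 xor 0) = 1
u5 = 1 /\ 0 = 0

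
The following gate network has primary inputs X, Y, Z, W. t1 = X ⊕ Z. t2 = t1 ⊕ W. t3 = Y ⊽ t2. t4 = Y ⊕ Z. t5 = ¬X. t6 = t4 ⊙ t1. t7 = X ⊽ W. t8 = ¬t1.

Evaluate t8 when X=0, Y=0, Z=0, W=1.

t1 = 0 ⊕ 0 = 0
t8 = ¬0 = 1

1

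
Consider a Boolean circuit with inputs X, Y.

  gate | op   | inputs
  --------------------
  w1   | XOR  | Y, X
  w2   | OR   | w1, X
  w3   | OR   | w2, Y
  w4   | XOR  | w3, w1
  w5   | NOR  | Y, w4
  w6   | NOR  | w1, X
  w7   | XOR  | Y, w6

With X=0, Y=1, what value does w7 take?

w1 = 1 XOR 0 = 1
w6 = 1 NOR 0 = 0
w7 = 1 XOR 0 = 1

1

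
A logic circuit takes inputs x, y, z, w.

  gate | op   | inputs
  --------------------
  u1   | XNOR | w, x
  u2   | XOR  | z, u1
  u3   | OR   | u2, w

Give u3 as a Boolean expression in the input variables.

u1 = w XNOR x
u2 = z XOR u1 = z XOR (w XNOR x)
u3 = u2 OR w = (z XOR (w XNOR x)) OR w

(z XOR (w XNOR x)) OR w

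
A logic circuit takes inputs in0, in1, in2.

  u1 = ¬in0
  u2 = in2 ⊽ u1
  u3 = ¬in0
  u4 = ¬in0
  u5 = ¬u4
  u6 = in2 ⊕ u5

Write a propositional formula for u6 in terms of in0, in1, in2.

u4 = ¬in0
u5 = ¬u4 = ¬¬in0
u6 = in2 ⊕ u5 = in2 ⊕ ¬¬in0

in2 ⊕ ¬¬in0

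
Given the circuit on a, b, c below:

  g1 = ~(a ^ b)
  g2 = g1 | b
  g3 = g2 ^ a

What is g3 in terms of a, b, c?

g1 = ~(a ^ b)
g2 = g1 | b = (~(a ^ b)) | b
g3 = g2 ^ a = ((~(a ^ b)) | b) ^ a

((~(a ^ b)) | b) ^ a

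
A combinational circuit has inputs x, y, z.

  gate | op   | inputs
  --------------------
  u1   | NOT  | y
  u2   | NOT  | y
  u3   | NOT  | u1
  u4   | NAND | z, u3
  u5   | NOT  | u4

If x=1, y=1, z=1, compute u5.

1

u1 = NOT 1 = 0
u3 = NOT 0 = 1
u4 = 1 NAND 1 = 0
u5 = NOT 0 = 1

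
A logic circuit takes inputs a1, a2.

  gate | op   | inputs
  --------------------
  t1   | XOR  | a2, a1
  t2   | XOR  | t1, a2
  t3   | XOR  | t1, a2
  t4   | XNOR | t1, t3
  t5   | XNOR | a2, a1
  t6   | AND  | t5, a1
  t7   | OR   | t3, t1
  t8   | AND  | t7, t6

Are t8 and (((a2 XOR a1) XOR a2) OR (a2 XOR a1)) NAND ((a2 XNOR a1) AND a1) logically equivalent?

No

t1 = a2 XOR a1
t3 = t1 XOR a2 = (a2 XOR a1) XOR a2
t5 = a2 XNOR a1
t6 = t5 AND a1 = (a2 XNOR a1) AND a1
t7 = t3 OR t1 = ((a2 XOR a1) XOR a2) OR (a2 XOR a1)
t8 = t7 AND t6 = (((a2 XOR a1) XOR a2) OR (a2 XOR a1)) AND ((a2 XNOR a1) AND a1)
At a1=0, a2=0: circuit gives 0, formula gives 1.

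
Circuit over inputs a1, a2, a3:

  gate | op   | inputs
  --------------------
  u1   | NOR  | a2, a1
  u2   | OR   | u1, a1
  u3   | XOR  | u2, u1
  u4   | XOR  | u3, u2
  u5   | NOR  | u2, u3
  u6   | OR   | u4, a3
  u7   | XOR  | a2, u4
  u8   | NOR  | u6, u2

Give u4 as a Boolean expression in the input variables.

(((a2 NOR a1) OR a1) XOR (a2 NOR a1)) XOR ((a2 NOR a1) OR a1)

u1 = a2 NOR a1
u2 = u1 OR a1 = (a2 NOR a1) OR a1
u3 = u2 XOR u1 = ((a2 NOR a1) OR a1) XOR (a2 NOR a1)
u4 = u3 XOR u2 = (((a2 NOR a1) OR a1) XOR (a2 NOR a1)) XOR ((a2 NOR a1) OR a1)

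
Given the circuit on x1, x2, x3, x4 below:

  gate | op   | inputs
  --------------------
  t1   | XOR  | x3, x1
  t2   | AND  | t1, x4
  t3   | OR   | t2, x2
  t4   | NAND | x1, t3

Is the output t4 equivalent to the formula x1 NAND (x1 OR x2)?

t1 = x3 XOR x1
t2 = t1 AND x4 = (x3 XOR x1) AND x4
t3 = t2 OR x2 = ((x3 XOR x1) AND x4) OR x2
t4 = x1 NAND t3 = x1 NAND (((x3 XOR x1) AND x4) OR x2)
At x1=1, x2=0, x3=0, x4=0: circuit gives 1, formula gives 0.

No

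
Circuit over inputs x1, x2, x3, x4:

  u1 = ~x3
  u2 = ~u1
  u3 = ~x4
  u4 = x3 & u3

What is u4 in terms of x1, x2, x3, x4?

u3 = ~x4
u4 = x3 & u3 = x3 & ~x4

x3 & ~x4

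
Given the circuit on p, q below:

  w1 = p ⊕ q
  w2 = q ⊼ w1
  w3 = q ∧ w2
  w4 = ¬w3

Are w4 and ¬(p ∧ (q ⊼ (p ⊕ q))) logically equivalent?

No

w1 = p ⊕ q
w2 = q ⊼ w1 = q ⊼ (p ⊕ q)
w3 = q ∧ w2 = q ∧ (q ⊼ (p ⊕ q))
w4 = ¬w3 = ¬(q ∧ (q ⊼ (p ⊕ q)))
At p=1, q=0: circuit gives 1, formula gives 0.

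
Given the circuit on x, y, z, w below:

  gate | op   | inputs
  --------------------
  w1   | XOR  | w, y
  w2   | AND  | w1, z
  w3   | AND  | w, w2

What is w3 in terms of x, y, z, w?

w1 = w XOR y
w2 = w1 AND z = (w XOR y) AND z
w3 = w AND w2 = w AND ((w XOR y) AND z)

w AND ((w XOR y) AND z)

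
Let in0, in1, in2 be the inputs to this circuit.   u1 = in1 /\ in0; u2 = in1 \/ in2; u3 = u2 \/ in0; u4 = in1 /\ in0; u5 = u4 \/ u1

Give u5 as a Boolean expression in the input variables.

(in1 /\ in0) \/ (in1 /\ in0)

u1 = in1 /\ in0
u4 = in1 /\ in0
u5 = u4 \/ u1 = (in1 /\ in0) \/ (in1 /\ in0)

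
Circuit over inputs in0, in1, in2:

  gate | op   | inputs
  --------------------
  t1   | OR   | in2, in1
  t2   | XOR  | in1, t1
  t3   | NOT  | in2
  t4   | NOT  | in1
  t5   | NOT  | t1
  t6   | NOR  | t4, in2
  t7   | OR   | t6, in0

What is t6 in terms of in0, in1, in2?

t4 = NOT in1
t6 = t4 NOR in2 = NOT in1 NOR in2

NOT in1 NOR in2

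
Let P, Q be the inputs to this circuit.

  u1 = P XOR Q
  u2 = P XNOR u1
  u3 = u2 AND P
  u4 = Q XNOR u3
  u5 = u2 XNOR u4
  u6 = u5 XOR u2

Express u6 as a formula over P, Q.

u1 = P XOR Q
u2 = P XNOR u1 = P XNOR (P XOR Q)
u3 = u2 AND P = (P XNOR (P XOR Q)) AND P
u4 = Q XNOR u3 = Q XNOR ((P XNOR (P XOR Q)) AND P)
u5 = u2 XNOR u4 = (P XNOR (P XOR Q)) XNOR (Q XNOR ((P XNOR (P XOR Q)) AND P))
u6 = u5 XOR u2 = ((P XNOR (P XOR Q)) XNOR (Q XNOR ((P XNOR (P XOR Q)) AND P))) XOR (P XNOR (P XOR Q))

((P XNOR (P XOR Q)) XNOR (Q XNOR ((P XNOR (P XOR Q)) AND P))) XOR (P XNOR (P XOR Q))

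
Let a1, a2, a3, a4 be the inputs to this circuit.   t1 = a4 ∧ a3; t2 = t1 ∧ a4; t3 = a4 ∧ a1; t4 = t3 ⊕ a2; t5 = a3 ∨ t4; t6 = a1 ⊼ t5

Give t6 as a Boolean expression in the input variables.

t3 = a4 ∧ a1
t4 = t3 ⊕ a2 = (a4 ∧ a1) ⊕ a2
t5 = a3 ∨ t4 = a3 ∨ ((a4 ∧ a1) ⊕ a2)
t6 = a1 ⊼ t5 = a1 ⊼ (a3 ∨ ((a4 ∧ a1) ⊕ a2))

a1 ⊼ (a3 ∨ ((a4 ∧ a1) ⊕ a2))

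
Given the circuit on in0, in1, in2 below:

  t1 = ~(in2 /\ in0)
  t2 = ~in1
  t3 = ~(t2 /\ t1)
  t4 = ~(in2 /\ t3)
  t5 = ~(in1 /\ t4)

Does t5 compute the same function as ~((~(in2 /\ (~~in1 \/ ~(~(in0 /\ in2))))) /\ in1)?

Yes

t1 = ~(in2 /\ in0)
t2 = ~in1
t3 = ~(t2 /\ t1) = ~(~in1 /\ (~(in2 /\ in0)))
t4 = ~(in2 /\ t3) = ~(in2 /\ (~(~in1 /\ (~(in2 /\ in0)))))
t5 = ~(in1 /\ t4) = ~(in1 /\ (~(in2 /\ (~(~in1 /\ (~(in2 /\ in0)))))))
At in0=0, in1=1, in2=0: circuit gives 0, formula gives 0.
At in0=0, in1=0, in2=0: circuit gives 1, formula gives 1.
Agrees on all 8 inputs.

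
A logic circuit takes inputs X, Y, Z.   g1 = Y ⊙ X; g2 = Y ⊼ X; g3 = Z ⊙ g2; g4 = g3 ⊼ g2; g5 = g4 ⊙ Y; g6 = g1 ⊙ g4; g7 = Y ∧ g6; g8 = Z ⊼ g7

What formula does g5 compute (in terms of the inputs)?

g2 = Y ⊼ X
g3 = Z ⊙ g2 = Z ⊙ (Y ⊼ X)
g4 = g3 ⊼ g2 = (Z ⊙ (Y ⊼ X)) ⊼ (Y ⊼ X)
g5 = g4 ⊙ Y = ((Z ⊙ (Y ⊼ X)) ⊼ (Y ⊼ X)) ⊙ Y

((Z ⊙ (Y ⊼ X)) ⊼ (Y ⊼ X)) ⊙ Y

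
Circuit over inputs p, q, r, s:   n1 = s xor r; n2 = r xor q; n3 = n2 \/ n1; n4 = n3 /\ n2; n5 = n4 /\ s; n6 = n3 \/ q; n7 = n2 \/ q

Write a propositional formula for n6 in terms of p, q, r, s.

((r xor q) \/ (s xor r)) \/ q

n1 = s xor r
n2 = r xor q
n3 = n2 \/ n1 = (r xor q) \/ (s xor r)
n6 = n3 \/ q = ((r xor q) \/ (s xor r)) \/ q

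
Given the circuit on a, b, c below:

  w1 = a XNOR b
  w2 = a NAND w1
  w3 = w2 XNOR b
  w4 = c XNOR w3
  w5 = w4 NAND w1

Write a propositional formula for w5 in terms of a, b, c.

w1 = a XNOR b
w2 = a NAND w1 = a NAND (a XNOR b)
w3 = w2 XNOR b = (a NAND (a XNOR b)) XNOR b
w4 = c XNOR w3 = c XNOR ((a NAND (a XNOR b)) XNOR b)
w5 = w4 NAND w1 = (c XNOR ((a NAND (a XNOR b)) XNOR b)) NAND (a XNOR b)

(c XNOR ((a NAND (a XNOR b)) XNOR b)) NAND (a XNOR b)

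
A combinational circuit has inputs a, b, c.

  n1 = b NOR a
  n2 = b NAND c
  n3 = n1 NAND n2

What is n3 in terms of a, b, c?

(b NOR a) NAND (b NAND c)

n1 = b NOR a
n2 = b NAND c
n3 = n1 NAND n2 = (b NOR a) NAND (b NAND c)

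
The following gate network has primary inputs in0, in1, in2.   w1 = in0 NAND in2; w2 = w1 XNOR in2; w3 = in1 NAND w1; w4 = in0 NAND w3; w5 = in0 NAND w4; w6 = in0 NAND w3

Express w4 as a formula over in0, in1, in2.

w1 = in0 NAND in2
w3 = in1 NAND w1 = in1 NAND (in0 NAND in2)
w4 = in0 NAND w3 = in0 NAND (in1 NAND (in0 NAND in2))

in0 NAND (in1 NAND (in0 NAND in2))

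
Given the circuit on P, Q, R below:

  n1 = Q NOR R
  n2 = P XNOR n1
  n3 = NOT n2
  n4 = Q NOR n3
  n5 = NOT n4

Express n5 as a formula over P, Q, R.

NOT (Q NOR NOT (P XNOR (Q NOR R)))

n1 = Q NOR R
n2 = P XNOR n1 = P XNOR (Q NOR R)
n3 = NOT n2 = NOT (P XNOR (Q NOR R))
n4 = Q NOR n3 = Q NOR NOT (P XNOR (Q NOR R))
n5 = NOT n4 = NOT (Q NOR NOT (P XNOR (Q NOR R)))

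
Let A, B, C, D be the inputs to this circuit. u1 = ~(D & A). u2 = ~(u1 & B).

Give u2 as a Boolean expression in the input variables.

~((~(D & A)) & B)

u1 = ~(D & A)
u2 = ~(u1 & B) = ~((~(D & A)) & B)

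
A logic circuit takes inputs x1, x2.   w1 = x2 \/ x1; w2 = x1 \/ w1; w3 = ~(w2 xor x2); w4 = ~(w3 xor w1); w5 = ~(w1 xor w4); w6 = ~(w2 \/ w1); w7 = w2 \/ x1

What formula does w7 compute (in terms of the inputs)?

(x1 \/ (x2 \/ x1)) \/ x1

w1 = x2 \/ x1
w2 = x1 \/ w1 = x1 \/ (x2 \/ x1)
w7 = w2 \/ x1 = (x1 \/ (x2 \/ x1)) \/ x1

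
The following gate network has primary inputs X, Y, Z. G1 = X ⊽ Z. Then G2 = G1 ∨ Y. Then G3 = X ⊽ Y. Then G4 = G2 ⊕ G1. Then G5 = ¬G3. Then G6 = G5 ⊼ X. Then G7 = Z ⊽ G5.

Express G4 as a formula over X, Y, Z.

G1 = X ⊽ Z
G2 = G1 ∨ Y = (X ⊽ Z) ∨ Y
G4 = G2 ⊕ G1 = ((X ⊽ Z) ∨ Y) ⊕ (X ⊽ Z)

((X ⊽ Z) ∨ Y) ⊕ (X ⊽ Z)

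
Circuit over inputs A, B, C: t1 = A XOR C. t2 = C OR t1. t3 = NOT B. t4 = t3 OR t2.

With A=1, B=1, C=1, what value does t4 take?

1

t1 = 1 XOR 1 = 0
t2 = 1 OR 0 = 1
t3 = NOT 1 = 0
t4 = 0 OR 1 = 1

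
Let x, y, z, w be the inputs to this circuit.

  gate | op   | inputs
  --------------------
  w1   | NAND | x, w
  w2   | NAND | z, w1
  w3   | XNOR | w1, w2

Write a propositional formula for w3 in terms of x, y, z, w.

(x NAND w) XNOR (z NAND (x NAND w))

w1 = x NAND w
w2 = z NAND w1 = z NAND (x NAND w)
w3 = w1 XNOR w2 = (x NAND w) XNOR (z NAND (x NAND w))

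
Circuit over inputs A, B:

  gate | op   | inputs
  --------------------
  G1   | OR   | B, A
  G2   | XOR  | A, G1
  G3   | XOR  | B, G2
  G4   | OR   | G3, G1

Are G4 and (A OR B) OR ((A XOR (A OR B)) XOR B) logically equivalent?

G1 = B OR A
G2 = A XOR G1 = A XOR (B OR A)
G3 = B XOR G2 = B XOR (A XOR (B OR A))
G4 = G3 OR G1 = (B XOR (A XOR (B OR A))) OR (B OR A)
At A=0, B=0: circuit gives 0, formula gives 0.
At A=0, B=1: circuit gives 1, formula gives 1.
Agrees on all 4 inputs.

Yes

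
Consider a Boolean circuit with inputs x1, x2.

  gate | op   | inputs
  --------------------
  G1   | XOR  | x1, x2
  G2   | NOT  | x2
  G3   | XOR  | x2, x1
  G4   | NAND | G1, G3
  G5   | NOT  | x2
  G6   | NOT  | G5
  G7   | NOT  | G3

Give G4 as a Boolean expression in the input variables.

(x1 XOR x2) NAND (x2 XOR x1)

G1 = x1 XOR x2
G3 = x2 XOR x1
G4 = G1 NAND G3 = (x1 XOR x2) NAND (x2 XOR x1)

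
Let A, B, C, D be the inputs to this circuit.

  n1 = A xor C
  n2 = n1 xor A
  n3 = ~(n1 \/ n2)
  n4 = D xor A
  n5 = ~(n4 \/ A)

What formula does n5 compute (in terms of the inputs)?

n4 = D xor A
n5 = ~(n4 \/ A) = ~((D xor A) \/ A)

~((D xor A) \/ A)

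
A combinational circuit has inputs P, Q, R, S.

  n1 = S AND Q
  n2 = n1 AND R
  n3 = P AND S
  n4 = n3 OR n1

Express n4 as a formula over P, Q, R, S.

(P AND S) OR (S AND Q)

n1 = S AND Q
n3 = P AND S
n4 = n3 OR n1 = (P AND S) OR (S AND Q)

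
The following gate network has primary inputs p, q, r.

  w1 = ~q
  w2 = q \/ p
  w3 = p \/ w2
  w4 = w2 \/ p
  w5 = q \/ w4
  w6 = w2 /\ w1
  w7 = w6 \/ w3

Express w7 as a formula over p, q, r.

((q \/ p) /\ ~q) \/ (p \/ (q \/ p))

w1 = ~q
w2 = q \/ p
w3 = p \/ w2 = p \/ (q \/ p)
w6 = w2 /\ w1 = (q \/ p) /\ ~q
w7 = w6 \/ w3 = ((q \/ p) /\ ~q) \/ (p \/ (q \/ p))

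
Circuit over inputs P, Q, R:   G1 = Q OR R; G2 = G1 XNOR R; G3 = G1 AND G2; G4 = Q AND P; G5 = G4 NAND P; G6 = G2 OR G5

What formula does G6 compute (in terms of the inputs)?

((Q OR R) XNOR R) OR ((Q AND P) NAND P)

G1 = Q OR R
G2 = G1 XNOR R = (Q OR R) XNOR R
G4 = Q AND P
G5 = G4 NAND P = (Q AND P) NAND P
G6 = G2 OR G5 = ((Q OR R) XNOR R) OR ((Q AND P) NAND P)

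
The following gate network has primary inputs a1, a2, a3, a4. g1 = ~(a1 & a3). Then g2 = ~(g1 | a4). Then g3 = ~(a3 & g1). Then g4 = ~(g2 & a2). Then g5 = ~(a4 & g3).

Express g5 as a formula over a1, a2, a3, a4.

~(a4 & (~(a3 & (~(a1 & a3)))))

g1 = ~(a1 & a3)
g3 = ~(a3 & g1) = ~(a3 & (~(a1 & a3)))
g5 = ~(a4 & g3) = ~(a4 & (~(a3 & (~(a1 & a3)))))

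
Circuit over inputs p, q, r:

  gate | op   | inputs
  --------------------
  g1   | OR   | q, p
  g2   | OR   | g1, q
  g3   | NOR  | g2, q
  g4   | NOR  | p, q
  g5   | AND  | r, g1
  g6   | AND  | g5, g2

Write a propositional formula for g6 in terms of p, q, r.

(r AND (q OR p)) AND ((q OR p) OR q)

g1 = q OR p
g2 = g1 OR q = (q OR p) OR q
g5 = r AND g1 = r AND (q OR p)
g6 = g5 AND g2 = (r AND (q OR p)) AND ((q OR p) OR q)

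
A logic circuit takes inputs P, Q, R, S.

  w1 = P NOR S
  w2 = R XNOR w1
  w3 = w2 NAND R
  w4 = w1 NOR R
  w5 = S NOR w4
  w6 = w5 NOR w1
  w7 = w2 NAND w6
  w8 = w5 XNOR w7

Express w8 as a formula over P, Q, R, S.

(S NOR ((P NOR S) NOR R)) XNOR ((R XNOR (P NOR S)) NAND ((S NOR ((P NOR S) NOR R)) NOR (P NOR S)))

w1 = P NOR S
w2 = R XNOR w1 = R XNOR (P NOR S)
w4 = w1 NOR R = (P NOR S) NOR R
w5 = S NOR w4 = S NOR ((P NOR S) NOR R)
w6 = w5 NOR w1 = (S NOR ((P NOR S) NOR R)) NOR (P NOR S)
w7 = w2 NAND w6 = (R XNOR (P NOR S)) NAND ((S NOR ((P NOR S) NOR R)) NOR (P NOR S))
w8 = w5 XNOR w7 = (S NOR ((P NOR S) NOR R)) XNOR ((R XNOR (P NOR S)) NAND ((S NOR ((P NOR S) NOR R)) NOR (P NOR S)))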